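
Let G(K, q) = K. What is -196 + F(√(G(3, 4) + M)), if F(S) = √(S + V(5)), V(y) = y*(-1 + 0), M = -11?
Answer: -196 + √(-5 + 2*I*√2) ≈ -195.39 + 2.3178*I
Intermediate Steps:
V(y) = -y (V(y) = y*(-1) = -y)
F(S) = √(-5 + S) (F(S) = √(S - 1*5) = √(S - 5) = √(-5 + S))
-196 + F(√(G(3, 4) + M)) = -196 + √(-5 + √(3 - 11)) = -196 + √(-5 + √(-8)) = -196 + √(-5 + 2*I*√2)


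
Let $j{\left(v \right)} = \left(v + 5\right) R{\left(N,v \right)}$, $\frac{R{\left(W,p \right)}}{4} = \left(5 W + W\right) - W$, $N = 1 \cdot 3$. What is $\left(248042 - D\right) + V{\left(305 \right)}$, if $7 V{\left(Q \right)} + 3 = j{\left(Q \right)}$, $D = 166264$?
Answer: $\frac{591043}{7} \approx 84435.0$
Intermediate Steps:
$N = 3$
$R{\left(W,p \right)} = 20 W$ ($R{\left(W,p \right)} = 4 \left(\left(5 W + W\right) - W\right) = 4 \left(6 W - W\right) = 4 \cdot 5 W = 20 W$)
$j{\left(v \right)} = 300 + 60 v$ ($j{\left(v \right)} = \left(v + 5\right) 20 \cdot 3 = \left(5 + v\right) 60 = 300 + 60 v$)
$V{\left(Q \right)} = \frac{297}{7} + \frac{60 Q}{7}$ ($V{\left(Q \right)} = - \frac{3}{7} + \frac{300 + 60 Q}{7} = - \frac{3}{7} + \left(\frac{300}{7} + \frac{60 Q}{7}\right) = \frac{297}{7} + \frac{60 Q}{7}$)
$\left(248042 - D\right) + V{\left(305 \right)} = \left(248042 - 166264\right) + \left(\frac{297}{7} + \frac{60}{7} \cdot 305\right) = \left(248042 - 166264\right) + \left(\frac{297}{7} + \frac{18300}{7}\right) = 81778 + \frac{18597}{7} = \frac{591043}{7}$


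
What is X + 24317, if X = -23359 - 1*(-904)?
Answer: 1862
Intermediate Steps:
X = -22455 (X = -23359 + 904 = -22455)
X + 24317 = -22455 + 24317 = 1862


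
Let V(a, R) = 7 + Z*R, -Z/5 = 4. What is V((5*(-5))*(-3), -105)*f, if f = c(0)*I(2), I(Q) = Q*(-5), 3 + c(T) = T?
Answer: 63210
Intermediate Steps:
Z = -20 (Z = -5*4 = -20)
c(T) = -3 + T
I(Q) = -5*Q
V(a, R) = 7 - 20*R
f = 30 (f = (-3 + 0)*(-5*2) = -3*(-10) = 30)
V((5*(-5))*(-3), -105)*f = (7 - 20*(-105))*30 = (7 + 2100)*30 = 2107*30 = 63210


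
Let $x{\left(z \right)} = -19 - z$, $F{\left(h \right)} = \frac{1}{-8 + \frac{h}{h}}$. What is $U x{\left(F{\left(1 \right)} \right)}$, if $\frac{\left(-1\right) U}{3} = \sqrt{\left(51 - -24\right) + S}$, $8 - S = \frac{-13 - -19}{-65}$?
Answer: $\frac{396 \sqrt{351065}}{455} \approx 515.68$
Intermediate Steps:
$F{\left(h \right)} = - \frac{1}{7}$ ($F{\left(h \right)} = \frac{1}{-8 + 1} = \frac{1}{-7} = - \frac{1}{7}$)
$S = \frac{526}{65}$ ($S = 8 - \frac{-13 - -19}{-65} = 8 - \left(-13 + 19\right) \left(- \frac{1}{65}\right) = 8 - 6 \left(- \frac{1}{65}\right) = 8 - - \frac{6}{65} = 8 + \frac{6}{65} = \frac{526}{65} \approx 8.0923$)
$U = - \frac{3 \sqrt{351065}}{65}$ ($U = - 3 \sqrt{\left(51 - -24\right) + \frac{526}{65}} = - 3 \sqrt{\left(51 + 24\right) + \frac{526}{65}} = - 3 \sqrt{75 + \frac{526}{65}} = - 3 \sqrt{\frac{5401}{65}} = - 3 \frac{\sqrt{351065}}{65} = - \frac{3 \sqrt{351065}}{65} \approx -27.346$)
$U x{\left(F{\left(1 \right)} \right)} = - \frac{3 \sqrt{351065}}{65} \left(-19 - - \frac{1}{7}\right) = - \frac{3 \sqrt{351065}}{65} \left(-19 + \frac{1}{7}\right) = - \frac{3 \sqrt{351065}}{65} \left(- \frac{132}{7}\right) = \frac{396 \sqrt{351065}}{455}$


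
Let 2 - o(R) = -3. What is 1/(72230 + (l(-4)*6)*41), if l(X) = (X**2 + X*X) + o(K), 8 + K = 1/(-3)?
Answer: 1/81332 ≈ 1.2295e-5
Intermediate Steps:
K = -25/3 (K = -8 + 1/(-3) = -8 - 1/3 = -25/3 ≈ -8.3333)
o(R) = 5 (o(R) = 2 - 1*(-3) = 2 + 3 = 5)
l(X) = 5 + 2*X**2 (l(X) = (X**2 + X*X) + 5 = (X**2 + X**2) + 5 = 2*X**2 + 5 = 5 + 2*X**2)
1/(72230 + (l(-4)*6)*41) = 1/(72230 + ((5 + 2*(-4)**2)*6)*41) = 1/(72230 + ((5 + 2*16)*6)*41) = 1/(72230 + ((5 + 32)*6)*41) = 1/(72230 + (37*6)*41) = 1/(72230 + 222*41) = 1/(72230 + 9102) = 1/81332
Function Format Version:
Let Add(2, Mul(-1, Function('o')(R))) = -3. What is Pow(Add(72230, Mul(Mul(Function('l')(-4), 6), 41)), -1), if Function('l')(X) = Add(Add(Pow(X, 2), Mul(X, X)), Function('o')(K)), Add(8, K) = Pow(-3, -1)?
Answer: Rational(1, 81332) ≈ 1.2295e-5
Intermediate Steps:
K = Rational(-25, 3) (K = Add(-8, Pow(-3, -1)) = Add(-8, Rational(-1, 3)) = Rational(-25, 3) ≈ -8.3333)
Function('o')(R) = 5 (Function('o')(R) = Add(2, Mul(-1, -3)) = Add(2, 3) = 5)
Function('l')(X) = Add(5, Mul(2, Pow(X, 2))) (Function('l')(X) = Add(Add(Pow(X, 2), Mul(X, X)), 5) = Add(Add(Pow(X, 2), Pow(X, 2)), 5) = Add(Mul(2, Pow(X, 2)), 5) = Add(5, Mul(2, Pow(X, 2))))
Pow(Add(72230, Mul(Mul(Function('l')(-4), 6), 41)), -1) = Pow(Add(72230, Mul(Mul(Add(5, Mul(2, Pow(-4, 2))), 6), 41)), -1) = Pow(Add(72230, Mul(Mul(Add(5, Mul(2, 16)), 6), 41)), -1) = Pow(Add(72230, Mul(Mul(Add(5, 32), 6), 41)), -1) = Pow(Add(72230, Mul(Mul(37, 6), 41)), -1) = Pow(Add(72230, Mul(222, 41)), -1) = Pow(Add(72230, 9102), -1) = Pow(81332, -1) = Rational(1, 81332)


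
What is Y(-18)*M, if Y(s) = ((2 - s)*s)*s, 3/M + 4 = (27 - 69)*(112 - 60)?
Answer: -4860/547 ≈ -8.8848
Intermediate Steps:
M = -3/2188 (M = 3/(-4 + (27 - 69)*(112 - 60)) = 3/(-4 - 42*52) = 3/(-4 - 2184) = 3/(-2188) = 3*(-1/2188) = -3/2188 ≈ -0.0013711)
Y(s) = s²*(2 - s) (Y(s) = (s*(2 - s))*s = s²*(2 - s))
Y(-18)*M = ((-18)²*(2 - 1*(-18)))*(-3/2188) = (324*(2 + 18))*(-3/2188) = (324*20)*(-3/2188) = 6480*(-3/2188) = -4860/547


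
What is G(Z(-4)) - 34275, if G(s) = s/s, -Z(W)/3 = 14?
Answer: -34274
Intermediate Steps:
Z(W) = -42 (Z(W) = -3*14 = -42)
G(s) = 1
G(Z(-4)) - 34275 = 1 - 34275 = -34274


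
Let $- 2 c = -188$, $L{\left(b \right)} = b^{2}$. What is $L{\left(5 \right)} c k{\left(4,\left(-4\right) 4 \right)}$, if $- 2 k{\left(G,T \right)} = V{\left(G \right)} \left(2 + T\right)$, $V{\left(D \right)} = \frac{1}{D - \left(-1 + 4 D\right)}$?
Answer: $- \frac{16450}{11} \approx -1495.5$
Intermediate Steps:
$c = 94$ ($c = \left(- \frac{1}{2}\right) \left(-188\right) = 94$)
$V{\left(D \right)} = \frac{1}{1 - 3 D}$
$k{\left(G,T \right)} = \frac{2 + T}{2 \left(-1 + 3 G\right)}$ ($k{\left(G,T \right)} = - \frac{- \frac{1}{-1 + 3 G} \left(2 + T\right)}{2} = - \frac{\left(-1\right) \frac{1}{-1 + 3 G} \left(2 + T\right)}{2} = \frac{2 + T}{2 \left(-1 + 3 G\right)}$)
$L{\left(5 \right)} c k{\left(4,\left(-4\right) 4 \right)} = 5^{2} \cdot 94 \frac{2 - 16}{2 \left(-1 + 3 \cdot 4\right)} = 25 \cdot 94 \frac{2 - 16}{2 \left(-1 + 12\right)} = 2350 \cdot \frac{1}{2} \cdot \frac{1}{11} \left(-14\right) = 2350 \left(- \frac{7}{11}\right) = - \frac{16450}{11}$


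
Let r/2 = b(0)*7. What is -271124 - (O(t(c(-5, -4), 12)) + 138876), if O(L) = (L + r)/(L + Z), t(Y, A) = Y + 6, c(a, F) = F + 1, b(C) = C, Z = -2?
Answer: -410003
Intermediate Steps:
c(a, F) = 1 + F
r = 0 (r = 2*(0*7) = 2*0 = 0)
t(Y, A) = 6 + Y
O(L) = L/(-2 + L) (O(L) = (L + 0)/(L - 2) = L/(-2 + L))
-271124 - (O(t(c(-5, -4), 12)) + 138876) = -271124 - ((6 + (1 - 4))/(-2 + (6 + (1 - 4))) + 138876) = -271124 - ((6 - 3)/(-2 + (6 - 3)) + 138876) = -271124 - (3/(-2 + 3) + 138876) = -271124 - (3/1 + 138876) = -271124 - (3*1 + 138876) = -271124 - (3 + 138876) = -271124 - 1*138879 = -271124 - 138879 = -410003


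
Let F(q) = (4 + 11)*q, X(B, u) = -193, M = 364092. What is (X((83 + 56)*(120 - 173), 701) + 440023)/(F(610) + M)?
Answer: 73305/62207 ≈ 1.1784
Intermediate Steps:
F(q) = 15*q
(X((83 + 56)*(120 - 173), 701) + 440023)/(F(610) + M) = (-193 + 440023)/(15*610 + 364092) = 439830/(9150 + 364092) = 439830/373242 = 439830*(1/373242) = 73305/62207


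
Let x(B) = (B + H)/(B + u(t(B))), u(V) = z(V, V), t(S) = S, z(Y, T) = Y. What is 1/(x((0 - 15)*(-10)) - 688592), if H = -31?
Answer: -300/206577481 ≈ -1.4522e-6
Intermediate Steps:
u(V) = V
x(B) = (-31 + B)/(2*B) (x(B) = (B - 31)/(B + B) = (-31 + B)/((2*B)) = (-31 + B)*(1/(2*B)) = (-31 + B)/(2*B))
1/(x((0 - 15)*(-10)) - 688592) = 1/((-31 + (0 - 15)*(-10))/(2*(((0 - 15)*(-10)))) - 688592) = 1/((-31 - 15*(-10))/(2*((-15*(-10)))) - 688592) = 1/((1/2)*(-31 + 150)/150 - 688592) = 1/((1/2)*(1/150)*119 - 688592) = 1/(119/300 - 688592) = 1/(-206577481/300) = -300/206577481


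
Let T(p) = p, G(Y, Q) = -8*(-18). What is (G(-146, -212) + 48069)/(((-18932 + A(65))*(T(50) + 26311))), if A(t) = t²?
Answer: -487/3916073 ≈ -0.00012436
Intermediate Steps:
G(Y, Q) = 144
(G(-146, -212) + 48069)/(((-18932 + A(65))*(T(50) + 26311))) = (144 + 48069)/(((-18932 + 65²)*(50 + 26311))) = 48213/(((-18932 + 4225)*26361)) = 48213/((-14707*26361)) = 48213/(-387691227) = 48213*(-1/387691227) = -487/3916073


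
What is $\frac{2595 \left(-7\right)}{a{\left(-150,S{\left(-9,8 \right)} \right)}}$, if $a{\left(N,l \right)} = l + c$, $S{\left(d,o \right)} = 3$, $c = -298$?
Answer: $\frac{3633}{59} \approx 61.576$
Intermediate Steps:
$a{\left(N,l \right)} = -298 + l$ ($a{\left(N,l \right)} = l - 298 = -298 + l$)
$\frac{2595 \left(-7\right)}{a{\left(-150,S{\left(-9,8 \right)} \right)}} = \frac{2595 \left(-7\right)}{-298 + 3} = - \frac{18165}{-295} = \left(-18165\right) \left(- \frac{1}{295}\right) = \frac{3633}{59}$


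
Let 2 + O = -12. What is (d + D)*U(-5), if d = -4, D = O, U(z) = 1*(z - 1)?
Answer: 108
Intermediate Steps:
U(z) = -1 + z (U(z) = 1*(-1 + z) = -1 + z)
O = -14 (O = -2 - 12 = -14)
D = -14
(d + D)*U(-5) = (-4 - 14)*(-1 - 5) = -18*(-6) = 108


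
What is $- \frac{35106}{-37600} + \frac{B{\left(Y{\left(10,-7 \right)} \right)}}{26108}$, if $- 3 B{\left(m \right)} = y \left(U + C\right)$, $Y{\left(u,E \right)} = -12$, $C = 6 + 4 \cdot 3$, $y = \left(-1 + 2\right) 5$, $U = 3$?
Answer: $\frac{114403931}{122707600} \approx 0.93233$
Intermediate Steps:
$y = 5$ ($y = 1 \cdot 5 = 5$)
$C = 18$ ($C = 6 + 12 = 18$)
$B{\left(m \right)} = -35$ ($B{\left(m \right)} = - \frac{5 \left(3 + 18\right)}{3} = - \frac{5 \cdot 21}{3} = \left(- \frac{1}{3}\right) 105 = -35$)
$- \frac{35106}{-37600} + \frac{B{\left(Y{\left(10,-7 \right)} \right)}}{26108} = - \frac{35106}{-37600} - \frac{35}{26108} = \left(-35106\right) \left(- \frac{1}{37600}\right) - \frac{35}{26108} = \frac{17553}{18800} - \frac{35}{26108} = \frac{114403931}{122707600}$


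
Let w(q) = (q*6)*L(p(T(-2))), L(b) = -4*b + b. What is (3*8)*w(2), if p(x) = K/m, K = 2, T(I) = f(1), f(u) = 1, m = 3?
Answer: -576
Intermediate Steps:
T(I) = 1
p(x) = 2/3
L(b) = -3*b
w(q) = -12*q (w(q) = (q*6)*(-3*2/3) = (6*q)*(-2) = -12*q)
(3*8)*w(2) = (3*8)*(-12*2) = 24*(-24) = -576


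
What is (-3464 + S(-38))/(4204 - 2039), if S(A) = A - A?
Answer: -8/5 ≈ -1.6000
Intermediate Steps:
S(A) = 0
(-3464 + S(-38))/(4204 - 2039) = (-3464 + 0)/(4204 - 2039) = -3464/2165 = -3464*1/2165 = -8/5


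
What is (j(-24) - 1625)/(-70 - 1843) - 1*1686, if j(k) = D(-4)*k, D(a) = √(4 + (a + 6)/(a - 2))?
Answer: -3223693/1913 + 8*√33/1913 ≈ -1685.1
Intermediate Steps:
D(a) = √(4 + (6 + a)/(-2 + a))
j(k) = k*√33/3 (j(k) = √((-2 + 5*(-4))/(-2 - 4))*k = √((-2 - 20)/(-6))*k = √(-⅙*(-22))*k = √(11/3)*k = (√33/3)*k = k*√33/3)
(j(-24) - 1625)/(-70 - 1843) - 1*1686 = ((⅓)*(-24)*√33 - 1625)/(-70 - 1843) - 1*1686 = (-8*√33 - 1625)/(-1913) - 1686 = (-1625 - 8*√33)*(-1/1913) - 1686 = (1625/1913 + 8*√33/1913) - 1686 = -3223693/1913 + 8*√33/1913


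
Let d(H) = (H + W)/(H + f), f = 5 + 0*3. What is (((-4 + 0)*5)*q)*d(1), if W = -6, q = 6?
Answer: 100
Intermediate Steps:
f = 5 (f = 5 + 0 = 5)
d(H) = (-6 + H)/(5 + H) (d(H) = (H - 6)/(H + 5) = (-6 + H)/(5 + H))
(((-4 + 0)*5)*q)*d(1) = (((-4 + 0)*5)*6)*((-6 + 1)/(5 + 1)) = (-4*5*6)*(-5/6) = (-20*6)*((⅙)*(-5)) = -120*(-⅚) = 100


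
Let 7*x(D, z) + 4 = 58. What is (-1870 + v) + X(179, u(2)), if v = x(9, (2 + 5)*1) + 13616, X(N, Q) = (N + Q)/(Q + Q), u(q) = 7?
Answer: 11767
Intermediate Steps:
x(D, z) = 54/7 (x(D, z) = -4/7 + (1/7)*58 = -4/7 + 58/7 = 54/7)
X(N, Q) = (N + Q)/(2*Q) (X(N, Q) = (N + Q)/((2*Q)) = (N + Q)*(1/(2*Q)) = (N + Q)/(2*Q))
v = 95366/7 (v = 54/7 + 13616 = 95366/7 ≈ 13624.)
(-1870 + v) + X(179, u(2)) = (-1870 + 95366/7) + (1/2)*(179 + 7)/7 = 82276/7 + (1/2)*(1/7)*186 = 82276/7 + 93/7 = 11767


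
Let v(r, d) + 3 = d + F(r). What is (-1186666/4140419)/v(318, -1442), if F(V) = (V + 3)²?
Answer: -593333/210325004362 ≈ -2.8210e-6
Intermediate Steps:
F(V) = (3 + V)²
v(r, d) = -3 + d + (3 + r)² (v(r, d) = -3 + (d + (3 + r)²) = -3 + d + (3 + r)²)
(-1186666/4140419)/v(318, -1442) = (-1186666/4140419)/(-3 - 1442 + (3 + 318)²) = (-1186666*1/4140419)/(-3 - 1442 + 321²) = -1186666/(4140419*(-3 - 1442 + 103041)) = -1186666/4140419/101596 = -1186666/4140419*1/101596 = -593333/210325004362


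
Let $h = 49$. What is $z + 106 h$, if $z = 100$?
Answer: $5294$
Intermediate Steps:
$z + 106 h = 100 + 106 \cdot 49 = 100 + 5194 = 5294$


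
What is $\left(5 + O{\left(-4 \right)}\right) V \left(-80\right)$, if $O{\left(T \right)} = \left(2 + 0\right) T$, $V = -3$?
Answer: $-720$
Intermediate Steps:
$O{\left(T \right)} = 2 T$
$\left(5 + O{\left(-4 \right)}\right) V \left(-80\right) = \left(5 + 2 \left(-4\right)\right) \left(-3\right) \left(-80\right) = \left(5 - 8\right) \left(-3\right) \left(-80\right) = \left(-3\right) \left(-3\right) \left(-80\right) = 9 \left(-80\right) = -720$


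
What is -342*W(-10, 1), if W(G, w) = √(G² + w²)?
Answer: -342*√101 ≈ -3437.1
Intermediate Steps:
-342*W(-10, 1) = -342*√((-10)² + 1²) = -342*√(100 + 1) = -342*√101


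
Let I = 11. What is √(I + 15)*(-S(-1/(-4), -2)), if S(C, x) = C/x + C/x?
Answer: √26/4 ≈ 1.2748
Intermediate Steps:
S(C, x) = 2*C/x
√(I + 15)*(-S(-1/(-4), -2)) = √(11 + 15)*(-2*(-1/(-4))/(-2)) = √26*(-2*(-1*(-¼))*(-1)/2) = √26*(-2*(-1)/(4*2)) = √26*(-1*(-¼)) = √26*(¼) = √26/4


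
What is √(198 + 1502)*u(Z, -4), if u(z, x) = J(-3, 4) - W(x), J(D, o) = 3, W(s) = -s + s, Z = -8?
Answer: 30*√17 ≈ 123.69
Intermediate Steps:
W(s) = 0
u(z, x) = 3 (u(z, x) = 3 - 1*0 = 3 + 0 = 3)
√(198 + 1502)*u(Z, -4) = √(198 + 1502)*3 = √1700*3 = (10*√17)*3 = 30*√17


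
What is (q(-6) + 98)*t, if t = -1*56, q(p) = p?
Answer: -5152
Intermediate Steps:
t = -56
(q(-6) + 98)*t = (-6 + 98)*(-56) = 92*(-56) = -5152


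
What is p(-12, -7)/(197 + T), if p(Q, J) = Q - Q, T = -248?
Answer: 0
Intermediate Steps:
p(Q, J) = 0
p(-12, -7)/(197 + T) = 0/(197 - 248) = 0/(-51) = 0*(-1/51) = 0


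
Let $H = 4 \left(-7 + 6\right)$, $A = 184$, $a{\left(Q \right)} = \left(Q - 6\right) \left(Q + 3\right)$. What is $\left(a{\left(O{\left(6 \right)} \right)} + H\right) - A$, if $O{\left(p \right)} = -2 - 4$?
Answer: $-152$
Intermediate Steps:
$O{\left(p \right)} = -6$ ($O{\left(p \right)} = -2 - 4 = -6$)
$a{\left(Q \right)} = \left(-6 + Q\right) \left(3 + Q\right)$
$H = -4$ ($H = 4 \left(-1\right) = -4$)
$\left(a{\left(O{\left(6 \right)} \right)} + H\right) - A = \left(\left(-18 + \left(-6\right)^{2} - -18\right) - 4\right) - 184 = \left(\left(-18 + 36 + 18\right) - 4\right) - 184 = \left(36 - 4\right) - 184 = 32 - 184 = -152$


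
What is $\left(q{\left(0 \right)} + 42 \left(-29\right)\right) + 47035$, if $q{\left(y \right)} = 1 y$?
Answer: $45817$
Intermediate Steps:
$q{\left(y \right)} = y$
$\left(q{\left(0 \right)} + 42 \left(-29\right)\right) + 47035 = \left(0 + 42 \left(-29\right)\right) + 47035 = \left(0 - 1218\right) + 47035 = -1218 + 47035 = 45817$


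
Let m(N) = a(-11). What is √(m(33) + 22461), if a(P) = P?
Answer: 5*√898 ≈ 149.83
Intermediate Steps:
m(N) = -11
√(m(33) + 22461) = √(-11 + 22461) = √22450 = 5*√898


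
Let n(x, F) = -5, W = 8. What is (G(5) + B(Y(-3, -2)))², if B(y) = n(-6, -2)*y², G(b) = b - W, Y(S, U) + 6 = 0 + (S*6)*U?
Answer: 20277009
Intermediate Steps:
Y(S, U) = -6 + 6*S*U (Y(S, U) = -6 + (0 + (S*6)*U) = -6 + (0 + (6*S)*U) = -6 + (0 + 6*S*U) = -6 + 6*S*U)
G(b) = -8 + b (G(b) = b - 1*8 = b - 8 = -8 + b)
B(y) = -5*y²
(G(5) + B(Y(-3, -2)))² = ((-8 + 5) - 5*(-6 + 6*(-3)*(-2))²)² = (-3 - 5*(-6 + 36)²)² = (-3 - 5*30²)² = (-3 - 5*900)² = (-3 - 4500)² = (-4503)² = 20277009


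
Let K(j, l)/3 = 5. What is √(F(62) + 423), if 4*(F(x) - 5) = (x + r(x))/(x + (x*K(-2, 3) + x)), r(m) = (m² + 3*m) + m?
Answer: √495907/34 ≈ 20.712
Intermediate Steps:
r(m) = m² + 4*m
K(j, l) = 15 (K(j, l) = 3*5 = 15)
F(x) = 5 + (x + x*(4 + x))/(68*x) (F(x) = 5 + ((x + x*(4 + x))/(x + (x*15 + x)))/4 = 5 + ((x + x*(4 + x))/(x + (15*x + x)))/4 = 5 + ((x + x*(4 + x))/(x + 16*x))/4 = 5 + ((x + x*(4 + x))/((17*x)))/4 = 5 + ((x + x*(4 + x))*(1/(17*x)))/4 = 5 + ((x + x*(4 + x))/(17*x))/4 = 5 + (x + x*(4 + x))/(68*x))
√(F(62) + 423) = √((345/68 + (1/68)*62) + 423) = √((345/68 + 31/34) + 423) = √(407/68 + 423) = √(29171/68) = √495907/34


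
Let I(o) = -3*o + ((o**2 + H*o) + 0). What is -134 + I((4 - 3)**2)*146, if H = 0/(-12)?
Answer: -426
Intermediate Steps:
H = 0 (H = 0*(-1/12) = 0)
I(o) = o**2 - 3*o (I(o) = -3*o + ((o**2 + 0*o) + 0) = -3*o + ((o**2 + 0) + 0) = -3*o + (o**2 + 0) = -3*o + o**2 = o**2 - 3*o)
-134 + I((4 - 3)**2)*146 = -134 + ((4 - 3)**2*(-3 + (4 - 3)**2))*146 = -134 + (1**2*(-3 + 1**2))*146 = -134 + (1*(-3 + 1))*146 = -134 + (1*(-2))*146 = -134 - 2*146 = -134 - 292 = -426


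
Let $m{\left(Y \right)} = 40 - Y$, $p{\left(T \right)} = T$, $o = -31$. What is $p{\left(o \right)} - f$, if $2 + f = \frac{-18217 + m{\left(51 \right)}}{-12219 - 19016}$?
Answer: $- \frac{924043}{31235} \approx -29.584$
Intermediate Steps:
$f = - \frac{44242}{31235}$ ($f = -2 + \frac{-18217 + \left(40 - 51\right)}{-12219 - 19016} = -2 + \frac{-18217 + \left(40 - 51\right)}{-31235} = -2 + \left(-18217 - 11\right) \left(- \frac{1}{31235}\right) = -2 - - \frac{18228}{31235} = -2 + \frac{18228}{31235} = - \frac{44242}{31235} \approx -1.4164$)
$p{\left(o \right)} - f = -31 - - \frac{44242}{31235} = -31 + \frac{44242}{31235} = - \frac{924043}{31235}$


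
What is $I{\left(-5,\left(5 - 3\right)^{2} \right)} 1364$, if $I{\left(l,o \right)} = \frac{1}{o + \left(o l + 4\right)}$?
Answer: $- \frac{341}{3} \approx -113.67$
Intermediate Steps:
$I{\left(l,o \right)} = \frac{1}{4 + o + l o}$ ($I{\left(l,o \right)} = \frac{1}{o + \left(l o + 4\right)} = \frac{1}{o + \left(4 + l o\right)} = \frac{1}{4 + o + l o}$)
$I{\left(-5,\left(5 - 3\right)^{2} \right)} 1364 = \frac{1}{4 + \left(5 - 3\right)^{2} - 5 \left(5 - 3\right)^{2}} \cdot 1364 = \frac{1}{4 + 2^{2} - 5 \cdot 2^{2}} \cdot 1364 = \frac{1}{4 + 4 - 20} \cdot 1364 = \frac{1}{-12} \cdot 1364 = \left(- \frac{1}{12}\right) 1364 = - \frac{341}{3}$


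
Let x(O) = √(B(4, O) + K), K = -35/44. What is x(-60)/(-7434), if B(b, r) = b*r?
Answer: -I*√116545/163548 ≈ -0.0020874*I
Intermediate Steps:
K = -35/44 (K = -35*1/44 = -35/44 ≈ -0.79545)
x(O) = √(-35/44 + 4*O) (x(O) = √(4*O - 35/44) = √(-35/44 + 4*O))
x(-60)/(-7434) = (√(-385 + 1936*(-60))/22)/(-7434) = (√(-385 - 116160)/22)*(-1/7434) = (√(-116545)/22)*(-1/7434) = ((I*√116545)/22)*(-1/7434) = (I*√116545/22)*(-1/7434) = -I*√116545/163548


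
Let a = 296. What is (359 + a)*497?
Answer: 325535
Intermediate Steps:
(359 + a)*497 = (359 + 296)*497 = 655*497 = 325535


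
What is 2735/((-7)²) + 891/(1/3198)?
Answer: 139624217/49 ≈ 2.8495e+6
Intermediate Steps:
2735/((-7)²) + 891/(1/3198) = 2735/49 + 891/(1/3198) = 2735*(1/49) + 891*3198 = 2735/49 + 2849418 = 139624217/49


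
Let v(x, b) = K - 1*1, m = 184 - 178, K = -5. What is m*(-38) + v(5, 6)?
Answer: -234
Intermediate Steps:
m = 6
v(x, b) = -6 (v(x, b) = -5 - 1*1 = -5 - 1 = -6)
m*(-38) + v(5, 6) = 6*(-38) - 6 = -228 - 6 = -234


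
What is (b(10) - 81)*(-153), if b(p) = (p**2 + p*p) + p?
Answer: -19737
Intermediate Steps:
b(p) = p + 2*p**2 (b(p) = (p**2 + p**2) + p = 2*p**2 + p = p + 2*p**2)
(b(10) - 81)*(-153) = (10*(1 + 2*10) - 81)*(-153) = (10*(1 + 20) - 81)*(-153) = (10*21 - 81)*(-153) = (210 - 81)*(-153) = 129*(-153) = -19737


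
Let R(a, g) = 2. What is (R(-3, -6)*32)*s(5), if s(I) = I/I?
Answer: 64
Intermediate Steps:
s(I) = 1
(R(-3, -6)*32)*s(5) = (2*32)*1 = 64*1 = 64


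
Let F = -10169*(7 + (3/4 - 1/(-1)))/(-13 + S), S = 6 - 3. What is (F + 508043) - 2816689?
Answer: -18397985/8 ≈ -2.2997e+6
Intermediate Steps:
S = 3
F = 71183/8 (F = -10169*(7 + (3/4 - 1/(-1)))/(-13 + 3) = -10169*(7 + (3*(¼) - 1*(-1)))/(-10) = -10169*(7 + (¾ + 1))*(-1)/10 = -10169*(7 + 7/4)*(-1)/10 = -355915*(-1)/(4*10) = -10169*(-7/8) = 71183/8 ≈ 8897.9)
(F + 508043) - 2816689 = (71183/8 + 508043) - 2816689 = 4135527/8 - 2816689 = -18397985/8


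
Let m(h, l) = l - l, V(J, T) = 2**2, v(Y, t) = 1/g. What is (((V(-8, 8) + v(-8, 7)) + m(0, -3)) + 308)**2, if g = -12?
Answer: 14010049/144 ≈ 97292.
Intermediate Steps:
v(Y, t) = -1/12 (v(Y, t) = 1/(-12) = -1/12)
V(J, T) = 4
m(h, l) = 0
(((V(-8, 8) + v(-8, 7)) + m(0, -3)) + 308)**2 = (((4 - 1/12) + 0) + 308)**2 = ((47/12 + 0) + 308)**2 = (47/12 + 308)**2 = (3743/12)**2 = 14010049/144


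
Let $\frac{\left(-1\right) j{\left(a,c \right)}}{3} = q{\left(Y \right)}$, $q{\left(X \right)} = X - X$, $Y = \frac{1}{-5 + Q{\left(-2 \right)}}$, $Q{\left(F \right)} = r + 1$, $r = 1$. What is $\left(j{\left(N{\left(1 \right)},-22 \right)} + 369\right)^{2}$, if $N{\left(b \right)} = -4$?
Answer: $136161$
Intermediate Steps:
$Q{\left(F \right)} = 2$ ($Q{\left(F \right)} = 1 + 1 = 2$)
$Y = - \frac{1}{3}$ ($Y = \frac{1}{-5 + 2} = \frac{1}{-3} = - \frac{1}{3} \approx -0.33333$)
$q{\left(X \right)} = 0$
$j{\left(a,c \right)} = 0$ ($j{\left(a,c \right)} = \left(-3\right) 0 = 0$)
$\left(j{\left(N{\left(1 \right)},-22 \right)} + 369\right)^{2} = \left(0 + 369\right)^{2} = 369^{2} = 136161$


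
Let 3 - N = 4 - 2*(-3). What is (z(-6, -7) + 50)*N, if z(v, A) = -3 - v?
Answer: -371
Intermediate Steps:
N = -7 (N = 3 - (4 - 2*(-3)) = 3 - (4 + 6) = 3 - 1*10 = 3 - 10 = -7)
(z(-6, -7) + 50)*N = ((-3 - 1*(-6)) + 50)*(-7) = ((-3 + 6) + 50)*(-7) = (3 + 50)*(-7) = 53*(-7) = -371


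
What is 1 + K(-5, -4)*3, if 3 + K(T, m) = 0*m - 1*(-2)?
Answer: -2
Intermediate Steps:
K(T, m) = -1 (K(T, m) = -3 + (0*m - 1*(-2)) = -3 + (0 + 2) = -3 + 2 = -1)
1 + K(-5, -4)*3 = 1 - 1*3 = 1 - 3 = -2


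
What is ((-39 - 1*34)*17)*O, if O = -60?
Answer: 74460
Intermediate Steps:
((-39 - 1*34)*17)*O = ((-39 - 1*34)*17)*(-60) = ((-39 - 34)*17)*(-60) = -73*17*(-60) = -1241*(-60) = 74460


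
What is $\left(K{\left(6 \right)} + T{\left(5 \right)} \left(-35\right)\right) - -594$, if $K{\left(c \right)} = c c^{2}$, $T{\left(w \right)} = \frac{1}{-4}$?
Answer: $\frac{3275}{4} \approx 818.75$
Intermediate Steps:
$T{\left(w \right)} = - \frac{1}{4}$
$K{\left(c \right)} = c^{3}$
$\left(K{\left(6 \right)} + T{\left(5 \right)} \left(-35\right)\right) - -594 = \left(6^{3} - - \frac{35}{4}\right) - -594 = \left(216 + \frac{35}{4}\right) + 594 = \frac{899}{4} + 594 = \frac{3275}{4}$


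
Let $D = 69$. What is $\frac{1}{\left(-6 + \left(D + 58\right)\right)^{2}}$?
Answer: $\frac{1}{14641} \approx 6.8301 \cdot 10^{-5}$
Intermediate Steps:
$\frac{1}{\left(-6 + \left(D + 58\right)\right)^{2}} = \frac{1}{\left(-6 + \left(69 + 58\right)\right)^{2}} = \frac{1}{\left(-6 + 127\right)^{2}} = \frac{1}{121^{2}} = \frac{1}{14641}$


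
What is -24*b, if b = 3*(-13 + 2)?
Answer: 792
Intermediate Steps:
b = -33 (b = 3*(-11) = -33)
-24*b = -24*(-33) = 792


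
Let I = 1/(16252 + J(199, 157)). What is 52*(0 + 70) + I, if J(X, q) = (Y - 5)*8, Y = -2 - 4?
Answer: 58836961/16164 ≈ 3640.0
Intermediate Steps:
Y = -6
J(X, q) = -88 (J(X, q) = (-6 - 5)*8 = -11*8 = -88)
I = 1/16164 (I = 1/(16252 - 88) = 1/16164 ≈ 6.1866e-5)
52*(0 + 70) + I = 52*(0 + 70) + 1/16164 = 52*70 + 1/16164 = 3640 + 1/16164 = 58836961/16164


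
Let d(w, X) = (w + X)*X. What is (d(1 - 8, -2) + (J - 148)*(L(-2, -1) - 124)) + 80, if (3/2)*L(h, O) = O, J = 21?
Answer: 47792/3 ≈ 15931.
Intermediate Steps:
L(h, O) = 2*O/3
d(w, X) = X*(X + w) (d(w, X) = (X + w)*X = X*(X + w))
(d(1 - 8, -2) + (J - 148)*(L(-2, -1) - 124)) + 80 = (-2*(-2 + (1 - 8)) + (21 - 148)*((2/3)*(-1) - 124)) + 80 = (-2*(-2 - 7) - 127*(-2/3 - 124)) + 80 = (-2*(-9) - 127*(-374/3)) + 80 = (18 + 47498/3) + 80 = 47552/3 + 80 = 47792/3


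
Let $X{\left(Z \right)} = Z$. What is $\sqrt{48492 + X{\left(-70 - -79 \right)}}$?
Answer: $3 \sqrt{5389} \approx 220.23$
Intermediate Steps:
$\sqrt{48492 + X{\left(-70 - -79 \right)}} = \sqrt{48492 - -9} = \sqrt{48492 + \left(-70 + 79\right)} = \sqrt{48492 + 9} = \sqrt{48501} = 3 \sqrt{5389}$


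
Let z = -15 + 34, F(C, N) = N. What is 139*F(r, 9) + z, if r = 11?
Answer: 1270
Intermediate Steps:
z = 19
139*F(r, 9) + z = 139*9 + 19 = 1251 + 19 = 1270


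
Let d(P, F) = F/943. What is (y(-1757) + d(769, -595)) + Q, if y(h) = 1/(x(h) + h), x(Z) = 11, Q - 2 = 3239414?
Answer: 5333626137035/1646478 ≈ 3.2394e+6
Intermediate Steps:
Q = 3239416 (Q = 2 + 3239414 = 3239416)
d(P, F) = F/943 (d(P, F) = F*(1/943) = F/943)
y(h) = 1/(11 + h)
(y(-1757) + d(769, -595)) + Q = (1/(11 - 1757) + (1/943)*(-595)) + 3239416 = (1/(-1746) - 595/943) + 3239416 = (-1/1746 - 595/943) + 3239416 = -1039813/1646478 + 3239416 = 5333626137035/1646478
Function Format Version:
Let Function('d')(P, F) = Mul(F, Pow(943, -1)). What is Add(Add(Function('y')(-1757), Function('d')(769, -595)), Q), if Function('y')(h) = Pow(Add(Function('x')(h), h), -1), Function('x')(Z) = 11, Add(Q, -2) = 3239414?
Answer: Rational(5333626137035, 1646478) ≈ 3.2394e+6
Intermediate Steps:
Q = 3239416 (Q = Add(2, 3239414) = 3239416)
Function('d')(P, F) = Mul(Rational(1, 943), F) (Function('d')(P, F) = Mul(F, Rational(1, 943)) = Mul(Rational(1, 943), F))
Function('y')(h) = Pow(Add(11, h), -1)
Add(Add(Function('y')(-1757), Function('d')(769, -595)), Q) = Add(Add(Pow(Add(11, -1757), -1), Mul(Rational(1, 943), -595)), 3239416) = Add(Add(Pow(-1746, -1), Rational(-595, 943)), 3239416) = Add(Add(Rational(-1, 1746), Rational(-595, 943)), 3239416) = Add(Rational(-1039813, 1646478), 3239416) = Rational(5333626137035, 1646478)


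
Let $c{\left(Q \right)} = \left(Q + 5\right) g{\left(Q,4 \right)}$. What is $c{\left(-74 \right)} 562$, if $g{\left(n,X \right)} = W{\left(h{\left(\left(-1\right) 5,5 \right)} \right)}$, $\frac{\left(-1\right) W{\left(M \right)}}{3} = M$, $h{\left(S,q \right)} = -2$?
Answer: $-232668$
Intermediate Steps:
$W{\left(M \right)} = - 3 M$
$g{\left(n,X \right)} = 6$ ($g{\left(n,X \right)} = \left(-3\right) \left(-2\right) = 6$)
$c{\left(Q \right)} = 30 + 6 Q$ ($c{\left(Q \right)} = \left(Q + 5\right) 6 = \left(5 + Q\right) 6 = 30 + 6 Q$)
$c{\left(-74 \right)} 562 = \left(30 + 6 \left(-74\right)\right) 562 = \left(30 - 444\right) 562 = \left(-414\right) 562 = -232668$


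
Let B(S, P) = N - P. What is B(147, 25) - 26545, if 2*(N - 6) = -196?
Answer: -26662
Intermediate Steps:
N = -92 (N = 6 + (½)*(-196) = 6 - 98 = -92)
B(S, P) = -92 - P
B(147, 25) - 26545 = (-92 - 1*25) - 26545 = (-92 - 25) - 26545 = -117 - 26545 = -26662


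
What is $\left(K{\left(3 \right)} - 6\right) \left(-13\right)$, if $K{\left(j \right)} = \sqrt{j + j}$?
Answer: $78 - 13 \sqrt{6} \approx 46.157$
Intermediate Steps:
$K{\left(j \right)} = \sqrt{2} \sqrt{j}$ ($K{\left(j \right)} = \sqrt{2 j} = \sqrt{2} \sqrt{j}$)
$\left(K{\left(3 \right)} - 6\right) \left(-13\right) = \left(\sqrt{2} \sqrt{3} - 6\right) \left(-13\right) = \left(\sqrt{6} - 6\right) \left(-13\right) = \left(-6 + \sqrt{6}\right) \left(-13\right) = 78 - 13 \sqrt{6}$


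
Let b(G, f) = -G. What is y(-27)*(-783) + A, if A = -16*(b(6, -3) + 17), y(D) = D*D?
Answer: -570983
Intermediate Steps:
y(D) = D**2
A = -176 (A = -16*(-1*6 + 17) = -16*(-6 + 17) = -16*11 = -176)
y(-27)*(-783) + A = (-27)**2*(-783) - 176 = 729*(-783) - 176 = -570807 - 176 = -570983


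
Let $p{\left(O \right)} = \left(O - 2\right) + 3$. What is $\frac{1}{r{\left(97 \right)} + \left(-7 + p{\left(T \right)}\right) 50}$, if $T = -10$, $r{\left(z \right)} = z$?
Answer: $- \frac{1}{703} \approx -0.0014225$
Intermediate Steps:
$p{\left(O \right)} = 1 + O$ ($p{\left(O \right)} = \left(-2 + O\right) + 3 = 1 + O$)
$\frac{1}{r{\left(97 \right)} + \left(-7 + p{\left(T \right)}\right) 50} = \frac{1}{97 + \left(-7 + \left(1 - 10\right)\right) 50} = \frac{1}{97 + \left(-7 - 9\right) 50} = \frac{1}{97 - 800} = \frac{1}{-703} = - \frac{1}{703}$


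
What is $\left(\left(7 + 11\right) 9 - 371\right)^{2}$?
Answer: $43681$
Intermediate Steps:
$\left(\left(7 + 11\right) 9 - 371\right)^{2} = \left(18 \cdot 9 - 371\right)^{2} = \left(162 - 371\right)^{2} = \left(-209\right)^{2} = 43681$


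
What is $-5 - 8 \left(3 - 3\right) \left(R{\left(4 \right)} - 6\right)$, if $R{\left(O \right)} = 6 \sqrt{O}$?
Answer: $-5$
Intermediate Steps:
$-5 - 8 \left(3 - 3\right) \left(R{\left(4 \right)} - 6\right) = -5 - 8 \left(3 - 3\right) \left(6 \sqrt{4} - 6\right) = -5 - 8 \cdot 0 \left(6 \cdot 2 - 6\right) = -5 - 8 \cdot 0 \left(12 - 6\right) = -5 - 8 \cdot 0 \cdot 6 = -5 - 0 = -5 + 0 = -5$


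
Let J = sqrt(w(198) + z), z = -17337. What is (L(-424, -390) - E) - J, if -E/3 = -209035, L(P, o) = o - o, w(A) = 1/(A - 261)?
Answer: -627105 - 2*I*sqrt(1911406)/21 ≈ -6.2711e+5 - 131.67*I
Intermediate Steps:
w(A) = 1/(-261 + A)
L(P, o) = 0
E = 627105 (E = -3*(-209035) = 627105)
J = 2*I*sqrt(1911406)/21 (J = sqrt(1/(-261 + 198) - 17337) = sqrt(1/(-63) - 17337) = sqrt(-1/63 - 17337) = sqrt(-1092232/63) = 2*I*sqrt(1911406)/21 ≈ 131.67*I)
(L(-424, -390) - E) - J = (0 - 1*627105) - 2*I*sqrt(1911406)/21 = (0 - 627105) - 2*I*sqrt(1911406)/21 = -627105 - 2*I*sqrt(1911406)/21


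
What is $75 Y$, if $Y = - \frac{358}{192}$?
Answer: $- \frac{4475}{32} \approx -139.84$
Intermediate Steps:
$Y = - \frac{179}{96}$ ($Y = \left(-358\right) \frac{1}{192} = - \frac{179}{96} \approx -1.8646$)
$75 Y = 75 \left(- \frac{179}{96}\right) = - \frac{4475}{32}$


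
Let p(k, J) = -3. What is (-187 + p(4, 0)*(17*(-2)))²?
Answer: 7225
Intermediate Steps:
(-187 + p(4, 0)*(17*(-2)))² = (-187 - 51*(-2))² = (-187 - 3*(-34))² = (-187 + 102)² = (-85)² = 7225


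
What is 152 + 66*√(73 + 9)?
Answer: 152 + 66*√82 ≈ 749.66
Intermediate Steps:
152 + 66*√(73 + 9) = 152 + 66*√82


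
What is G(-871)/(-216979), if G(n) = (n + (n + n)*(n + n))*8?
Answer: -24269544/216979 ≈ -111.85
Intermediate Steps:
G(n) = 8*n + 32*n² (G(n) = (n + (2*n)*(2*n))*8 = (n + 4*n²)*8 = 8*n + 32*n²)
G(-871)/(-216979) = (8*(-871)*(1 + 4*(-871)))/(-216979) = (8*(-871)*(1 - 3484))*(-1/216979) = (8*(-871)*(-3483))*(-1/216979) = 24269544*(-1/216979) = -24269544/216979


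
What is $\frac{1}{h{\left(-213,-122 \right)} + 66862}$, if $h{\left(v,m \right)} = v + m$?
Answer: $\frac{1}{66527} \approx 1.5031 \cdot 10^{-5}$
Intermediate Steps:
$h{\left(v,m \right)} = m + v$
$\frac{1}{h{\left(-213,-122 \right)} + 66862} = \frac{1}{\left(-122 - 213\right) + 66862} = \frac{1}{-335 + 66862} = \frac{1}{66527}$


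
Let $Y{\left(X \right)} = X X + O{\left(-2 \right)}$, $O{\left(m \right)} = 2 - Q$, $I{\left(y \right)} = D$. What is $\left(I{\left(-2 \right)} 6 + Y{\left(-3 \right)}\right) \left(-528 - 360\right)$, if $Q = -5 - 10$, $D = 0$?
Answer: $-23088$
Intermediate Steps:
$I{\left(y \right)} = 0$
$Q = -15$ ($Q = -5 - 10 = -15$)
$O{\left(m \right)} = 17$ ($O{\left(m \right)} = 2 - -15 = 2 + 15 = 17$)
$Y{\left(X \right)} = 17 + X^{2}$ ($Y{\left(X \right)} = X X + 17 = X^{2} + 17 = 17 + X^{2}$)
$\left(I{\left(-2 \right)} 6 + Y{\left(-3 \right)}\right) \left(-528 - 360\right) = \left(0 \cdot 6 + \left(17 + \left(-3\right)^{2}\right)\right) \left(-528 - 360\right) = \left(0 + \left(17 + 9\right)\right) \left(-888\right) = \left(0 + 26\right) \left(-888\right) = 26 \left(-888\right) = -23088$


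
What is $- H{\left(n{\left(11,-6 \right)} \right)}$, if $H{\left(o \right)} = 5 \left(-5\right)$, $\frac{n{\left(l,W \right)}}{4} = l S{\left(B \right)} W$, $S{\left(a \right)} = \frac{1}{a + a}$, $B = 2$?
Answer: $25$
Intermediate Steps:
$S{\left(a \right)} = \frac{1}{2 a}$
$n{\left(l,W \right)} = W l$ ($n{\left(l,W \right)} = 4 l \frac{1}{2 \cdot 2} W = 4 l \frac{1}{2} \cdot \frac{1}{2} W = 4 l \frac{1}{4} W = 4 \frac{l}{4} W = 4 \frac{W l}{4} = W l$)
$H{\left(o \right)} = -25$
$- H{\left(n{\left(11,-6 \right)} \right)} = \left(-1\right) \left(-25\right) = 25$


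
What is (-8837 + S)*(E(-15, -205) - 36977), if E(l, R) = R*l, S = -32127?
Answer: 1388761528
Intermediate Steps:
(-8837 + S)*(E(-15, -205) - 36977) = (-8837 - 32127)*(-205*(-15) - 36977) = -40964*(3075 - 36977) = -40964*(-33902) = 1388761528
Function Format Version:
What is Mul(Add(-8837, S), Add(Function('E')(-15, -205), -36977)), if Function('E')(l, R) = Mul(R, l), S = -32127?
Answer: 1388761528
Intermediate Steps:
Mul(Add(-8837, S), Add(Function('E')(-15, -205), -36977)) = Mul(Add(-8837, -32127), Add(Mul(-205, -15), -36977)) = Mul(-40964, Add(3075, -36977)) = Mul(-40964, -33902) = 1388761528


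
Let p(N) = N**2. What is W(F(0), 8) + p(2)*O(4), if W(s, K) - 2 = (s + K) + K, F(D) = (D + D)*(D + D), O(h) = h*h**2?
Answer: 274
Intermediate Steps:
O(h) = h**3
F(D) = 4*D**2 (F(D) = (2*D)*(2*D) = 4*D**2)
W(s, K) = 2 + s + 2*K (W(s, K) = 2 + ((s + K) + K) = 2 + ((K + s) + K) = 2 + (s + 2*K) = 2 + s + 2*K)
W(F(0), 8) + p(2)*O(4) = (2 + 4*0**2 + 2*8) + 2**2*4**3 = (2 + 4*0 + 16) + 4*64 = (2 + 0 + 16) + 256 = 18 + 256 = 274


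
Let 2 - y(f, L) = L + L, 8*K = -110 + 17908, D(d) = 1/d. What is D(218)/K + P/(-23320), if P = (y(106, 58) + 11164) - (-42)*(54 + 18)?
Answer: -620527577/1028190460 ≈ -0.60351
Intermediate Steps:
K = 8899/4 (K = (-110 + 17908)/8 = (⅛)*17798 = 8899/4 ≈ 2224.8)
y(f, L) = 2 - 2*L (y(f, L) = 2 - (L + L) = 2 - 2*L)
P = 14074 (P = ((2 - 2*58) + 11164) - (-42)*(54 + 18) = ((2 - 116) + 11164) - (-42)*72 = (-114 + 11164) - 1*(-3024) = 11050 + 3024 = 14074)
D(218)/K + P/(-23320) = 1/(218*(8899/4)) + 14074/(-23320) = (1/218)*(4/8899) + 14074*(-1/23320) = 2/969991 - 7037/11660 = -620527577/1028190460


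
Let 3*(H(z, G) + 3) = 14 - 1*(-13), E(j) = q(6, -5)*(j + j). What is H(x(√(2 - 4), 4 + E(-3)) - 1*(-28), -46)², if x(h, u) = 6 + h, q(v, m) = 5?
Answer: 36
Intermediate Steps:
E(j) = 10*j (E(j) = 5*(j + j) = 5*(2*j) = 10*j)
H(z, G) = 6 (H(z, G) = -3 + (14 - 1*(-13))/3 = -3 + (14 + 13)/3 = -3 + (⅓)*27 = -3 + 9 = 6)
H(x(√(2 - 4), 4 + E(-3)) - 1*(-28), -46)² = 6² = 36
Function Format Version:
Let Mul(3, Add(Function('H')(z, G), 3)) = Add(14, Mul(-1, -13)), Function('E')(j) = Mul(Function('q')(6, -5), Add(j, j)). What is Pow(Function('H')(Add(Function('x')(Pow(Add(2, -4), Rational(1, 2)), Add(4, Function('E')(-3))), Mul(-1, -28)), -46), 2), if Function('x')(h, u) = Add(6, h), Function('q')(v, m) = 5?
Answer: 36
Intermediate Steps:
Function('E')(j) = Mul(10, j) (Function('E')(j) = Mul(5, Add(j, j)) = Mul(5, Mul(2, j)) = Mul(10, j))
Function('H')(z, G) = 6 (Function('H')(z, G) = Add(-3, Mul(Rational(1, 3), Add(14, Mul(-1, -13)))) = Add(-3, Mul(Rational(1, 3), Add(14, 13))) = Add(-3, Mul(Rational(1, 3), 27)) = Add(-3, 9) = 6)
Pow(Function('H')(Add(Function('x')(Pow(Add(2, -4), Rational(1, 2)), Add(4, Function('E')(-3))), Mul(-1, -28)), -46), 2) = Pow(6, 2) = 36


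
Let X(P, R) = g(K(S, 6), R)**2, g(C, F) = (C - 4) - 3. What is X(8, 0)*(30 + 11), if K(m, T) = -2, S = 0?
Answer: 3321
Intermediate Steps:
g(C, F) = -7 + C (g(C, F) = (-4 + C) - 3 = -7 + C)
X(P, R) = 81 (X(P, R) = (-7 - 2)**2 = (-9)**2 = 81)
X(8, 0)*(30 + 11) = 81*(30 + 11) = 81*41 = 3321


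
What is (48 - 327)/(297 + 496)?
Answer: -279/793 ≈ -0.35183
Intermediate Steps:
(48 - 327)/(297 + 496) = -279/793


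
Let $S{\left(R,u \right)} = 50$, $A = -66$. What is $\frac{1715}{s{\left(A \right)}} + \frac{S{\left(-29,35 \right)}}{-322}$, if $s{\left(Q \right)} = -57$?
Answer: $- \frac{277540}{9177} \approx -30.243$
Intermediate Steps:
$\frac{1715}{s{\left(A \right)}} + \frac{S{\left(-29,35 \right)}}{-322} = \frac{1715}{-57} + \frac{50}{-322} = 1715 \left(- \frac{1}{57}\right) + 50 \left(- \frac{1}{322}\right) = - \frac{1715}{57} - \frac{25}{161} = - \frac{277540}{9177}$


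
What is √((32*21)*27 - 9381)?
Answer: √8763 ≈ 93.611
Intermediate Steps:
√((32*21)*27 - 9381) = √(672*27 - 9381) = √(18144 - 9381) = √8763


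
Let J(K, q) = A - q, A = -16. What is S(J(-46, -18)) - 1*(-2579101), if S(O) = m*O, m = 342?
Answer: 2579785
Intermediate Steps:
J(K, q) = -16 - q
S(O) = 342*O
S(J(-46, -18)) - 1*(-2579101) = 342*(-16 - 1*(-18)) - 1*(-2579101) = 342*(-16 + 18) + 2579101 = 342*2 + 2579101 = 684 + 2579101 = 2579785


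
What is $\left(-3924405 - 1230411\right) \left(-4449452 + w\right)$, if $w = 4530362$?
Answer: $-417076162560$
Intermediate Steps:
$\left(-3924405 - 1230411\right) \left(-4449452 + w\right) = \left(-3924405 - 1230411\right) \left(-4449452 + 4530362\right) = \left(-5154816\right) 80910 = -417076162560$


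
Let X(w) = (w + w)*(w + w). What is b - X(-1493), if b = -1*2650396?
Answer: -11566592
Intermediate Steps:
X(w) = 4*w**2 (X(w) = (2*w)*(2*w) = 4*w**2)
b = -2650396
b - X(-1493) = -2650396 - 4*(-1493)**2 = -2650396 - 4*2229049 = -2650396 - 1*8916196 = -2650396 - 8916196 = -11566592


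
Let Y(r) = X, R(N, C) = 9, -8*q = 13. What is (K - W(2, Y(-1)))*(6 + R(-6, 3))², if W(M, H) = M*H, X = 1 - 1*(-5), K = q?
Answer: -24525/8 ≈ -3065.6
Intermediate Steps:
q = -13/8 (q = -⅛*13 = -13/8 ≈ -1.6250)
K = -13/8 ≈ -1.6250
X = 6 (X = 1 + 5 = 6)
Y(r) = 6
W(M, H) = H*M
(K - W(2, Y(-1)))*(6 + R(-6, 3))² = (-13/8 - 6*2)*(6 + 9)² = (-13/8 - 1*12)*15² = (-13/8 - 12)*225 = -109/8*225 = -24525/8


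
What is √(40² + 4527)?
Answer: √6127 ≈ 78.275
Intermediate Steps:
√(40² + 4527) = √(1600 + 4527) = √6127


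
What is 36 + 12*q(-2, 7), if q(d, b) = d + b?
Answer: 96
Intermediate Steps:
q(d, b) = b + d
36 + 12*q(-2, 7) = 36 + 12*(7 - 2) = 36 + 12*5 = 36 + 60 = 96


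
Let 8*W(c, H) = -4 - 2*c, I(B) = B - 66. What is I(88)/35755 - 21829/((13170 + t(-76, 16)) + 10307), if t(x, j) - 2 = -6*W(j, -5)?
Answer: -779978763/840457030 ≈ -0.92804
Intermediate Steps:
I(B) = -66 + B
W(c, H) = -½ - c/4 (W(c, H) = (-4 - 2*c)/8 = -½ - c/4)
t(x, j) = 5 + 3*j/2 (t(x, j) = 2 - 6*(-½ - j/4) = 2 + (3 + 3*j/2) = 5 + 3*j/2)
I(88)/35755 - 21829/((13170 + t(-76, 16)) + 10307) = (-66 + 88)/35755 - 21829/((13170 + (5 + (3/2)*16)) + 10307) = 22*(1/35755) - 21829/((13170 + (5 + 24)) + 10307) = 22/35755 - 21829/((13170 + 29) + 10307) = 22/35755 - 21829/(13199 + 10307) = 22/35755 - 21829/23506 = -779978763/840457030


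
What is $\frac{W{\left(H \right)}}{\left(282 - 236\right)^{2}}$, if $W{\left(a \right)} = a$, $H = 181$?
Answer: $\frac{181}{2116} \approx 0.085539$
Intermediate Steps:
$\frac{W{\left(H \right)}}{\left(282 - 236\right)^{2}} = \frac{181}{\left(282 - 236\right)^{2}} = \frac{181}{46^{2}} = \frac{181}{2116}$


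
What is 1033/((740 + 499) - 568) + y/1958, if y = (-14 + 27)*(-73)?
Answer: 125985/119438 ≈ 1.0548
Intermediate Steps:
y = -949 (y = 13*(-73) = -949)
1033/((740 + 499) - 568) + y/1958 = 1033/((740 + 499) - 568) - 949/1958 = 1033/(1239 - 568) - 949*1/1958 = 1033/671 - 949/1958 = 125985/119438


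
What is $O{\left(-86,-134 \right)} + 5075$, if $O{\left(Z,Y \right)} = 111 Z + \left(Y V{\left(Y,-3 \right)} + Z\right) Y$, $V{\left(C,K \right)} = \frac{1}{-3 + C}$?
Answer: $\frac{948305}{137} \approx 6921.9$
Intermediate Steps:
$O{\left(Z,Y \right)} = 111 Z + Y \left(Z + \frac{Y}{-3 + Y}\right)$ ($O{\left(Z,Y \right)} = 111 Z + \left(\frac{Y}{-3 + Y} + Z\right) Y = 111 Z + \left(Z + \frac{Y}{-3 + Y}\right) Y = 111 Z + Y \left(Z + \frac{Y}{-3 + Y}\right)$)
$O{\left(-86,-134 \right)} + 5075 = \frac{\left(-134\right)^{2} - 86 \left(-3 - 134\right) \left(111 - 134\right)}{-3 - 134} + 5075 = \frac{17956 - \left(-11782\right) \left(-23\right)}{-137} + 5075 = - \frac{17956 - 270986}{137} + 5075 = \left(- \frac{1}{137}\right) \left(-253030\right) + 5075 = \frac{253030}{137} + 5075 = \frac{948305}{137}$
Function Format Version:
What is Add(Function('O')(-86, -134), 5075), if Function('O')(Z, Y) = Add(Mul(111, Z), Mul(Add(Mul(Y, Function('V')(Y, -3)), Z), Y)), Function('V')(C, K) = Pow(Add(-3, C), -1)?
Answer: Rational(948305, 137) ≈ 6921.9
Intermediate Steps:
Function('O')(Z, Y) = Add(Mul(111, Z), Mul(Y, Add(Z, Mul(Y, Pow(Add(-3, Y), -1))))) (Function('O')(Z, Y) = Add(Mul(111, Z), Mul(Add(Mul(Y, Pow(Add(-3, Y), -1)), Z), Y)) = Add(Mul(111, Z), Mul(Add(Z, Mul(Y, Pow(Add(-3, Y), -1))), Y)) = Add(Mul(111, Z), Mul(Y, Add(Z, Mul(Y, Pow(Add(-3, Y), -1))))))
Add(Function('O')(-86, -134), 5075) = Add(Mul(Pow(Add(-3, -134), -1), Add(Pow(-134, 2), Mul(-86, Add(-3, -134), Add(111, -134)))), 5075) = Add(Mul(Pow(-137, -1), Add(17956, Mul(-86, -137, -23))), 5075) = Add(Mul(Rational(-1, 137), Add(17956, -270986)), 5075) = Add(Mul(Rational(-1, 137), -253030), 5075) = Add(Rational(253030, 137), 5075) = Rational(948305, 137)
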